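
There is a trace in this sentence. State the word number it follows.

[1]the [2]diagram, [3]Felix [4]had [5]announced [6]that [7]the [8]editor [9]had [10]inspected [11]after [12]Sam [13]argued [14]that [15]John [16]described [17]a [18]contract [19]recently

The displaced element is "the diagram" (word 2).
It is linked across 1 clause boundary (that).
It functions as the direct object of "inspected", so the gap sits immediately after word 10 ("inspected").
Base order: Felix had announced that the editor had inspected the diagram after Sam argued that John described a contract recently.

10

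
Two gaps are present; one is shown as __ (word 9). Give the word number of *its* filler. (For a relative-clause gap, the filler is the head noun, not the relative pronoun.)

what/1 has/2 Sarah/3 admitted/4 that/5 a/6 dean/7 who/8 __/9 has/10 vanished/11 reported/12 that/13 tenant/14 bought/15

The marked gap is inside the relative clause, the subject of "vanished".
Its filler is the head noun "dean" (via "who"), at word 7.
(The other dependency links word 1 to a gap after word 15.)

7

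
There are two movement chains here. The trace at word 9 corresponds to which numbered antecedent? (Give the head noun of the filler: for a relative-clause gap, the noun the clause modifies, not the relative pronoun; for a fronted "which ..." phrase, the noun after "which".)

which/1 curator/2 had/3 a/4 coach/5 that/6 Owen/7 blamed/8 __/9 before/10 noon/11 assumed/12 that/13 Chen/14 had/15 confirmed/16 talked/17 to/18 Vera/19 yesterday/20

The marked gap is inside the relative clause, the direct object of "blamed".
Its filler is the head noun "coach" (via "that"), at word 5.
(The other dependency links word 2 to a gap after word 16.)

5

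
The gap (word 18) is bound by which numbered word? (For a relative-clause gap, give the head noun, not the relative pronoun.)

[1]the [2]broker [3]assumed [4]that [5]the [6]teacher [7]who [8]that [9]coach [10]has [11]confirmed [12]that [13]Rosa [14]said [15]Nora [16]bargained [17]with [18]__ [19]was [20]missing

6

The gap at 18 is the prepositional object of "bargained", inside a relative clause.
The relative pronoun is "who" (word 7); it is bound by the head noun immediately before it.
Its filler is the head noun "teacher", at word 6.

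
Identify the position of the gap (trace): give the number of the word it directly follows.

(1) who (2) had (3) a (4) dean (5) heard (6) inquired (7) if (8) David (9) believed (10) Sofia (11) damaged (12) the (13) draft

The displaced element is "who" (word 1).
It is linked across 1 clause boundary (Ø).
It functions as the subject of "inquired", so the gap sits immediately after word 5 ("heard").
Base order: A dean had heard that who inquired if David believed Sofia damaged the draft.

5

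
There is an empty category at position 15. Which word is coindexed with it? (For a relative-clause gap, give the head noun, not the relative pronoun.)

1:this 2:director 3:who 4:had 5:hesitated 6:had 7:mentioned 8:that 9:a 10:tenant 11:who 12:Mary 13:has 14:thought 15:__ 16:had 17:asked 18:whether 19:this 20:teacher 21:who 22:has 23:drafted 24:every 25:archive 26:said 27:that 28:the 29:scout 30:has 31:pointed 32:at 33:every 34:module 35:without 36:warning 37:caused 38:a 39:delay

10

The gap at 15 is the subject of "asked", inside a relative clause.
The relative pronoun is "who" (word 11); it is bound by the head noun immediately before it.
Its filler is the head noun "tenant", at word 10.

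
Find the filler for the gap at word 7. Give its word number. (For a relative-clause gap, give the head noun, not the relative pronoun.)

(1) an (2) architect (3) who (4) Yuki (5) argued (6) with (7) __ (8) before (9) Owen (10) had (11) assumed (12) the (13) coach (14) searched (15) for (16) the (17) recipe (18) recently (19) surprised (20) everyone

The gap at 7 is the prepositional object of "argued", inside a relative clause.
The relative pronoun is "who" (word 3); it is bound by the head noun immediately before it.
Its filler is the head noun "architect", at word 2.

2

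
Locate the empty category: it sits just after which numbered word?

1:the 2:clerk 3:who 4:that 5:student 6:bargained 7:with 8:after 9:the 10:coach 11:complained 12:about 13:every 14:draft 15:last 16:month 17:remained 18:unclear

7

The displaced element is "the clerk" (word 2).
It functions as the object of the preposition "with" of "bargained", so the gap sits immediately after word 7 ("with").
Base order: That student bargained with the clerk after the coach complained about every draft last month.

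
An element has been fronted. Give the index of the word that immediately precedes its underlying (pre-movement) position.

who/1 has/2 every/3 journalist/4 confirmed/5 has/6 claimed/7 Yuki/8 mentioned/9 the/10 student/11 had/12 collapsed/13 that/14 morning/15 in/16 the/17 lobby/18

5

The displaced element is "who" (word 1).
It is linked across 1 clause boundary (Ø).
It functions as the subject of "claimed", so the gap sits immediately after word 5 ("confirmed").
Base order: Every journalist has confirmed that who has claimed Yuki mentioned the student had collapsed that morning in the lobby.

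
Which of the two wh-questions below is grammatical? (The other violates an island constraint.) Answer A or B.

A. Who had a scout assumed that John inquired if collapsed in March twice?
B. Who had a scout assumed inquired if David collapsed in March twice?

B

In A, the wh-phrase is extracted from inside a wh-island (introduced by "if"), which blocks movement.
In B, the extraction path crosses only that-complement boundaries, which are transparent.
So B is grammatical.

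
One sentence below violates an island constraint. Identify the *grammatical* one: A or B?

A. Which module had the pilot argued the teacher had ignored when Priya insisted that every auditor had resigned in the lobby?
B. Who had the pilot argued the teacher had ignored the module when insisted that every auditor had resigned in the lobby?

In B, the wh-phrase is extracted from inside an adjunct island (introduced by "when"), which blocks movement.
In A, the extraction path crosses only that-complement boundaries, which are transparent.
So A is grammatical.

A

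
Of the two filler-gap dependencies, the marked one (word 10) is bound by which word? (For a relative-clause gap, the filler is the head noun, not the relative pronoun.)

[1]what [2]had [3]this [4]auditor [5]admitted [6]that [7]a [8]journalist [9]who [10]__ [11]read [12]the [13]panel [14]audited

The marked gap is inside the relative clause, the subject of "read".
Its filler is the head noun "journalist" (via "who"), at word 8.
(The other dependency links word 1 to a gap after word 14.)

8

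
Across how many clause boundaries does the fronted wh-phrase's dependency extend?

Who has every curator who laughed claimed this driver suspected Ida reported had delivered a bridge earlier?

3

"who" is extracted from the subject of "delivered".
Boundaries crossed, outermost first: [Ø], [Ø], [Ø] — 3 in total.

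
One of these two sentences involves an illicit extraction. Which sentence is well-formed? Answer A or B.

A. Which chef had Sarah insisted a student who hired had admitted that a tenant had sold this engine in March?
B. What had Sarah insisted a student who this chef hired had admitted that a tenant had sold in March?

In A, the wh-phrase is extracted from inside a complex-NP island (relative clause) (introduced by "who"), which blocks movement.
In B, the extraction path crosses only that-complement boundaries, which are transparent.
So B is grammatical.

B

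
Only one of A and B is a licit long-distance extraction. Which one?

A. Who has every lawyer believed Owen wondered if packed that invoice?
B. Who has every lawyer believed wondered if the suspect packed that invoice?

In A, the wh-phrase is extracted from inside a wh-island (introduced by "if"), which blocks movement.
In B, the extraction path crosses only that-complement boundaries, which are transparent.
So B is grammatical.

B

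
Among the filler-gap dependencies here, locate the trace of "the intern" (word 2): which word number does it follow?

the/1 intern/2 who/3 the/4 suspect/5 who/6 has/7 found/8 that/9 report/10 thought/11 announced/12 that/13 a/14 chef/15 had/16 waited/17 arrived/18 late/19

11

The displaced element is "the intern" (word 2).
It is linked across 1 clause boundary (Ø).
It functions as the subject of "announced", so the gap sits immediately after word 11 ("thought").
Base order: The suspect who has found that report thought that the intern announced that a chef had waited.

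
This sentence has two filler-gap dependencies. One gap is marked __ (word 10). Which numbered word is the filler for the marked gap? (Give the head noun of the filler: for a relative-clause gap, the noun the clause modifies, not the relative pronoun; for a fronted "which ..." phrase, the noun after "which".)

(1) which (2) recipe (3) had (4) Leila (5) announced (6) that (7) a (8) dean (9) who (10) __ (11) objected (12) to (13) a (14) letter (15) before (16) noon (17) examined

The marked gap is inside the relative clause, the subject of "objected".
Its filler is the head noun "dean" (via "who"), at word 8.
(The other dependency links word 2 to a gap after word 17.)

8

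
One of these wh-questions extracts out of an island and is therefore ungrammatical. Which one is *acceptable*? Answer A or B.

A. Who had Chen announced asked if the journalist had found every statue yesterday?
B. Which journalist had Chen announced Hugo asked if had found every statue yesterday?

In B, the wh-phrase is extracted from inside a wh-island (introduced by "if"), which blocks movement.
In A, the extraction path crosses only that-complement boundaries, which are transparent.
So A is grammatical.

A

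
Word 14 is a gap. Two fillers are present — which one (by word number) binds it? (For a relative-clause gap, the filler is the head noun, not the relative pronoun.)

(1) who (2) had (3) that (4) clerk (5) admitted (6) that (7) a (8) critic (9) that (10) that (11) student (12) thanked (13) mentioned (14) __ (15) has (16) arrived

1

The marked gap is the subject of "arrived".
Its filler is the fronted wh-phrase "who", at word 1.
(The other dependency links word 8 to a gap after word 12.)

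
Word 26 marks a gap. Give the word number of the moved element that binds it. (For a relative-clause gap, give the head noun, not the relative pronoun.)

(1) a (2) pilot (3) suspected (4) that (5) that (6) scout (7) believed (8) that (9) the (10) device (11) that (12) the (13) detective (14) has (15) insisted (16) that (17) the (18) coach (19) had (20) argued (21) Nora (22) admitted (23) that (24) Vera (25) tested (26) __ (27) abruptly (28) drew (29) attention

The gap at 26 is the object of "tested", inside a relative clause.
The relative pronoun is "that" (word 11); it is bound by the head noun immediately before it.
Its filler is the head noun "device", at word 10.

10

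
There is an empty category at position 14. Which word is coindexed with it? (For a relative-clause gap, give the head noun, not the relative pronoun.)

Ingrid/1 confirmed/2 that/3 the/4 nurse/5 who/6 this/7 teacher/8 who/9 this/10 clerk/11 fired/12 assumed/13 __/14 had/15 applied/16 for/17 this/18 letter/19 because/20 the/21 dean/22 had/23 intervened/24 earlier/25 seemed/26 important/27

The gap at 14 is the subject of "applied", inside a relative clause.
The relative pronoun is "who" (word 6); it is bound by the head noun immediately before it.
Its filler is the head noun "nurse", at word 5.

5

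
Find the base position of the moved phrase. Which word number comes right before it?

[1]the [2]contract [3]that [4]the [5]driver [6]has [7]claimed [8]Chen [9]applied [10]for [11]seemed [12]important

The displaced element is "the contract" (word 2).
It is linked across 1 clause boundary (Ø).
It functions as the object of the preposition "for" of "applied", so the gap sits immediately after word 10 ("for").
Base order: The driver has claimed Chen applied for the contract.

10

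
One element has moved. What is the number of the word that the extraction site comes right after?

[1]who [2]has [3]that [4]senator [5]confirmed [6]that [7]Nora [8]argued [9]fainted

The displaced element is "who" (word 1).
It is linked across 2 clause boundaries (that → Ø).
It functions as the subject of "fainted", so the gap sits immediately after word 8 ("argued").
Base order: That senator has confirmed that Nora argued that who fainted.

8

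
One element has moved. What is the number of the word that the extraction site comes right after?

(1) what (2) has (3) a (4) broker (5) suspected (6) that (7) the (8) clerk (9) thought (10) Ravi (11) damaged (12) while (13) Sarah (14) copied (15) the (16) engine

The displaced element is "what" (word 1).
It is linked across 2 clause boundaries (that → Ø).
It functions as the direct object of "damaged", so the gap sits immediately after word 11 ("damaged").
Base order: A broker has suspected that the clerk thought Ravi damaged what while Sarah copied the engine.

11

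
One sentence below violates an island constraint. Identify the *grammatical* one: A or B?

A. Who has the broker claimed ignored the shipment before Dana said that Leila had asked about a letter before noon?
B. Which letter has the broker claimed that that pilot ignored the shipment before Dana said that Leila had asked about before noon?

In B, the wh-phrase is extracted from inside an adjunct island (introduced by "before"), which blocks movement.
In A, the extraction path crosses only that-complement boundaries, which are transparent.
So A is grammatical.

A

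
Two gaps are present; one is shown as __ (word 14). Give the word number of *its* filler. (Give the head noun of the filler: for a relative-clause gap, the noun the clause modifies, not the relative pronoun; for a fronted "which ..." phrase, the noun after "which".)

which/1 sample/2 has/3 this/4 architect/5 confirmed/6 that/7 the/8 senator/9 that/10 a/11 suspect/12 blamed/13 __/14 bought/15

9

The marked gap is inside the relative clause, the direct object of "blamed".
Its filler is the head noun "senator" (via "that"), at word 9.
(The other dependency links word 2 to a gap after word 15.)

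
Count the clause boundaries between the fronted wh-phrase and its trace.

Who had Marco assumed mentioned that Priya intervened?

"who" is extracted from the subject of "mentioned".
Boundaries crossed, outermost first: [Ø] — 1 in total.

1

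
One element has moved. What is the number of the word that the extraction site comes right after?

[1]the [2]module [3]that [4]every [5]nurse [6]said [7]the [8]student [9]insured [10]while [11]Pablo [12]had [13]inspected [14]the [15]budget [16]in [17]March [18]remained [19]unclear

The displaced element is "the module" (word 2).
It is linked across 1 clause boundary (Ø).
It functions as the direct object of "insured", so the gap sits immediately after word 9 ("insured").
Base order: Every nurse said the student insured the module while Pablo had inspected the budget in March.

9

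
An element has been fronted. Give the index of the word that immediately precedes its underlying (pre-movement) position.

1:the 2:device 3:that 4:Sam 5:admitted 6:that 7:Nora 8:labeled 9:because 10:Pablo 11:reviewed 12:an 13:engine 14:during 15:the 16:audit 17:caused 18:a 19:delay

The displaced element is "the device" (word 2).
It is linked across 1 clause boundary (that).
It functions as the direct object of "labeled", so the gap sits immediately after word 8 ("labeled").
Base order: Sam admitted that Nora labeled the device because Pablo reviewed an engine during the audit.

8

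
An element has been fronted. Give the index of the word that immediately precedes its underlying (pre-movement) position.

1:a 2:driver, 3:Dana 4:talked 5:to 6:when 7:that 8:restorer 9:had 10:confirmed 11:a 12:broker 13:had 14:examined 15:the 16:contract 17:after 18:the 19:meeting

5

The displaced element is "a driver" (word 2).
It functions as the object of the preposition "to" of "talked", so the gap sits immediately after word 5 ("to").
Base order: Dana talked to a driver when that restorer had confirmed a broker had examined the contract after the meeting.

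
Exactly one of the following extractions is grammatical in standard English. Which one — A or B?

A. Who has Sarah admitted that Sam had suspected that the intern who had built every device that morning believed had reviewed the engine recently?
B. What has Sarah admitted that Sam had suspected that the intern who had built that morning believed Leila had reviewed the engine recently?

A

In B, the wh-phrase is extracted from inside a complex-NP island (relative clause) (introduced by "who"), which blocks movement.
In A, the extraction path crosses only that-complement boundaries, which are transparent.
So A is grammatical.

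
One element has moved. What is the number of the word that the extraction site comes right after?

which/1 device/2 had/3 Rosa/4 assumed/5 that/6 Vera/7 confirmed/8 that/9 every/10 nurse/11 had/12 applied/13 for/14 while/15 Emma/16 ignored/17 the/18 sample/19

14

The displaced element is "which device" (word 2).
It is linked across 2 clause boundaries (that → that).
It functions as the object of the preposition "for" of "applied", so the gap sits immediately after word 14 ("for").
Base order: Rosa had assumed that Vera confirmed that every nurse had applied for which device while Emma ignored the sample.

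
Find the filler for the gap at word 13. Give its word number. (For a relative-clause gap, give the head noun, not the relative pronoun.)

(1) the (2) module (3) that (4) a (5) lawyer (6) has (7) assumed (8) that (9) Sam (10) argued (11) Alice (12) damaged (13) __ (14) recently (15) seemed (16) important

The gap at 13 is the object of "damaged", inside a relative clause.
The relative pronoun is "that" (word 3); it is bound by the head noun immediately before it.
Its filler is the head noun "module", at word 2.

2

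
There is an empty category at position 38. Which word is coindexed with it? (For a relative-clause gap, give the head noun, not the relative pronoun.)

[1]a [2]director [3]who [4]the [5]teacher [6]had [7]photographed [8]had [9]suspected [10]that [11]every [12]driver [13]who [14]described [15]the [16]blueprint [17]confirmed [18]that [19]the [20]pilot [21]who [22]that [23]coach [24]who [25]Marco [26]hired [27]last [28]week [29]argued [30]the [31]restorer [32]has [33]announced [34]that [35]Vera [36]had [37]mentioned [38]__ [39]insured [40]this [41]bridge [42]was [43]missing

20

The gap at 38 is the subject of "insured", inside a relative clause.
The relative pronoun is "who" (word 21); it is bound by the head noun immediately before it.
Its filler is the head noun "pilot", at word 20.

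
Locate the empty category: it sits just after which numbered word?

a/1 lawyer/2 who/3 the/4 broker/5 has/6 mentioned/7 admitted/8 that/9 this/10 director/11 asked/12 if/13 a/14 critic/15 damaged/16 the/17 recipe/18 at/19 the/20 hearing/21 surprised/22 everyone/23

7

The displaced element is "a lawyer" (word 2).
It is linked across 1 clause boundary (Ø).
It functions as the subject of "admitted", so the gap sits immediately after word 7 ("mentioned").
Base order: The broker has mentioned that a lawyer admitted that this director asked if a critic damaged the recipe at the hearing.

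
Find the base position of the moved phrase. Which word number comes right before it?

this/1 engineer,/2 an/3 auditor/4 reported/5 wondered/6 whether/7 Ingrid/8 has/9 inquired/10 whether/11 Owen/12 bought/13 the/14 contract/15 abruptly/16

The displaced element is "this engineer" (word 2).
It is linked across 1 clause boundary (Ø).
It functions as the subject of "wondered", so the gap sits immediately after word 5 ("reported").
Base order: An auditor reported that this engineer wondered whether Ingrid has inquired whether Owen bought the contract abruptly.

5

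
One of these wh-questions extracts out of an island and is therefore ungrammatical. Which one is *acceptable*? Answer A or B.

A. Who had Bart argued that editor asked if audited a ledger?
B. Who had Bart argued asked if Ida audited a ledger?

B

In A, the wh-phrase is extracted from inside a wh-island (introduced by "if"), which blocks movement.
In B, the extraction path crosses only that-complement boundaries, which are transparent.
So B is grammatical.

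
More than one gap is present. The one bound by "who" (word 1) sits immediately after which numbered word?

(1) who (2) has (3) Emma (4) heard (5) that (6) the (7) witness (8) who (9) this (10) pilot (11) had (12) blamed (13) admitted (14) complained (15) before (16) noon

The displaced element is "who" (word 1).
It is linked across 2 clause boundaries (that → Ø).
It functions as the subject of "complained", so the gap sits immediately after word 13 ("admitted").
Base order: Emma has heard that the witness who this pilot had blamed admitted that who complained before noon.

13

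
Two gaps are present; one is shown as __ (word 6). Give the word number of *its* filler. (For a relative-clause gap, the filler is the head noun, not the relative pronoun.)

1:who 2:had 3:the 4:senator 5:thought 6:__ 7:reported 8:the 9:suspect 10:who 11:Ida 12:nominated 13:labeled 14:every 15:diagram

1

The marked gap is the subject of "reported".
Its filler is the fronted wh-phrase "who", at word 1.
(The other dependency links word 9 to a gap after word 12.)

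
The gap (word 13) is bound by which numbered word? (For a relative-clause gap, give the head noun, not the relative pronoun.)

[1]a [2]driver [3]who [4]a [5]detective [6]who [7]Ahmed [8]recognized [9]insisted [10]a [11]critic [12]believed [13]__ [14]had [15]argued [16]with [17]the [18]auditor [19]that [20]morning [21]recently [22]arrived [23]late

The gap at 13 is the subject of "argued", inside a relative clause.
The relative pronoun is "who" (word 3); it is bound by the head noun immediately before it.
Its filler is the head noun "driver", at word 2.

2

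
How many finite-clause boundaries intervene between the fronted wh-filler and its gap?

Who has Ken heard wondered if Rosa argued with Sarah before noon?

"who" is extracted from the subject of "wondered".
Boundaries crossed, outermost first: [Ø] — 1 in total.

1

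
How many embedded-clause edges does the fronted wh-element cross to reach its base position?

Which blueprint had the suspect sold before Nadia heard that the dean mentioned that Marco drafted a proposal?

0

"which blueprint" originates inside the matrix clause — no clause boundary is crossed.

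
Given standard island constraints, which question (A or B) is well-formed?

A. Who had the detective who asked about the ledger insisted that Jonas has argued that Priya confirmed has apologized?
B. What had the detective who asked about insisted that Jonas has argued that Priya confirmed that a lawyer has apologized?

In B, the wh-phrase is extracted from inside a complex-NP island (relative clause) (introduced by "who"), which blocks movement.
In A, the extraction path crosses only that-complement boundaries, which are transparent.
So A is grammatical.

A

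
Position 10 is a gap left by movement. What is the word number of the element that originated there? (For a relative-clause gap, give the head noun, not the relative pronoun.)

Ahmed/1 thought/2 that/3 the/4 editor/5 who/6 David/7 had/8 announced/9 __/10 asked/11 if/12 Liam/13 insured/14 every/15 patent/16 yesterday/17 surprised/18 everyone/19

5

The gap at 10 is the subject of "asked", inside a relative clause.
The relative pronoun is "who" (word 6); it is bound by the head noun immediately before it.
Its filler is the head noun "editor", at word 5.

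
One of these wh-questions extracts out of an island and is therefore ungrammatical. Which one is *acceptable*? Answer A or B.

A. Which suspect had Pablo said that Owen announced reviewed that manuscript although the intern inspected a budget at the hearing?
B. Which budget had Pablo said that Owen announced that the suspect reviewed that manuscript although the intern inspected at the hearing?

In B, the wh-phrase is extracted from inside an adjunct island (introduced by "although"), which blocks movement.
In A, the extraction path crosses only that-complement boundaries, which are transparent.
So A is grammatical.

A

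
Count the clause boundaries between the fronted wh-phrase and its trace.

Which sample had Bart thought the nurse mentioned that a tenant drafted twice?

"which sample" is extracted from the object of "drafted".
Boundaries crossed, outermost first: [Ø], [that] — 2 in total.

2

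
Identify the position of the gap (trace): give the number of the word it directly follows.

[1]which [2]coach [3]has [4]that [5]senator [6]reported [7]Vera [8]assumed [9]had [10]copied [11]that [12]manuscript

The displaced element is "which coach" (word 2).
It is linked across 2 clause boundaries (Ø → Ø).
It functions as the subject of "copied", so the gap sits immediately after word 8 ("assumed").
Base order: That senator has reported Vera assumed that which coach had copied that manuscript.

8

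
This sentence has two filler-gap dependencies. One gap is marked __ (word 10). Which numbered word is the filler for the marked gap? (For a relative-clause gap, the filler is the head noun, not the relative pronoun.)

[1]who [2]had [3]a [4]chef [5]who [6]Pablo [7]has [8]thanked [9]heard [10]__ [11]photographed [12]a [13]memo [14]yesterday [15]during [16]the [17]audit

1

The marked gap is the subject of "photographed".
Its filler is the fronted wh-phrase "who", at word 1.
(The other dependency links word 4 to a gap after word 8.)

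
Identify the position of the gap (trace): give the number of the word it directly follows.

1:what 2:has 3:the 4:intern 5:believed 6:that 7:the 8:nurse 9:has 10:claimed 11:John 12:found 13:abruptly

The displaced element is "what" (word 1).
It is linked across 2 clause boundaries (that → Ø).
It functions as the direct object of "found", so the gap sits immediately after word 12 ("found").
Base order: The intern has believed that the nurse has claimed John found what abruptly.

12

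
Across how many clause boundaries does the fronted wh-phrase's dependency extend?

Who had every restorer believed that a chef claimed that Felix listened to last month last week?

2

"who" is extracted from the PP object of "listened".
Boundaries crossed, outermost first: [that], [that] — 2 in total.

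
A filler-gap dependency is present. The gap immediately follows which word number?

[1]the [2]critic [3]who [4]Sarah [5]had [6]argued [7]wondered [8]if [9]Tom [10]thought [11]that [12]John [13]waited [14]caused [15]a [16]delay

The displaced element is "the critic" (word 2).
It is linked across 1 clause boundary (Ø).
It functions as the subject of "wondered", so the gap sits immediately after word 6 ("argued").
Base order: Sarah had argued the critic wondered if Tom thought that John waited.

6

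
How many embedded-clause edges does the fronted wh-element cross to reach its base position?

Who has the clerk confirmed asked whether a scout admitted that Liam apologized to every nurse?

1

"who" is extracted from the subject of "asked".
Boundaries crossed, outermost first: [Ø] — 1 in total.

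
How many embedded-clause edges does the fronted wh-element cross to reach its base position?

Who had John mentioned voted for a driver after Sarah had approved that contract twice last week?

1

"who" is extracted from the subject of "voted".
Boundaries crossed, outermost first: [Ø] — 1 in total.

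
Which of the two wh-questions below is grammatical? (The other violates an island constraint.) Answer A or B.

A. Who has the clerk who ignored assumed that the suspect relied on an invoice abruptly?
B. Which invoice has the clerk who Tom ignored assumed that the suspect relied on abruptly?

In A, the wh-phrase is extracted from inside a complex-NP island (relative clause) (introduced by "who"), which blocks movement.
In B, the extraction path crosses only that-complement boundaries, which are transparent.
So B is grammatical.

B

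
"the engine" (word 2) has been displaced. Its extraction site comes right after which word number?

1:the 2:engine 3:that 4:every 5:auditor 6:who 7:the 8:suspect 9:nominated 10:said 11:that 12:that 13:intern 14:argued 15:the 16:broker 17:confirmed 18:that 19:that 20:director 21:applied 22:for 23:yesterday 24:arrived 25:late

The displaced element is "the engine" (word 2).
It is linked across 3 clause boundaries (that → Ø → that).
It functions as the object of the preposition "for" of "applied", so the gap sits immediately after word 22 ("for").
Base order: Every auditor who the suspect nominated said that that intern argued the broker confirmed that that director applied for the engine yesterday.

22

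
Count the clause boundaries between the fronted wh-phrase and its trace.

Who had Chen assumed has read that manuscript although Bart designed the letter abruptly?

"who" is extracted from the subject of "read".
Boundaries crossed, outermost first: [Ø] — 1 in total.

1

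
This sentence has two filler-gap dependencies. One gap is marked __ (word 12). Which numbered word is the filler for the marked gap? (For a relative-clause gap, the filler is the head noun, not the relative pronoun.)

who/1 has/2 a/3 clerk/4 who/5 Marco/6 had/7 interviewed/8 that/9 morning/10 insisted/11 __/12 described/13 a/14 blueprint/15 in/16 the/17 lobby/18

1

The marked gap is the subject of "described".
Its filler is the fronted wh-phrase "who", at word 1.
(The other dependency links word 4 to a gap after word 8.)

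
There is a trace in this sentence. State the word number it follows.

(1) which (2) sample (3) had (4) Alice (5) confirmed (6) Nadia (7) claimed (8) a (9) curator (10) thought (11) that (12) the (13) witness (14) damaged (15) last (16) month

14

The displaced element is "which sample" (word 2).
It is linked across 3 clause boundaries (Ø → Ø → that).
It functions as the direct object of "damaged", so the gap sits immediately after word 14 ("damaged").
Base order: Alice had confirmed Nadia claimed a curator thought that the witness damaged which sample last month.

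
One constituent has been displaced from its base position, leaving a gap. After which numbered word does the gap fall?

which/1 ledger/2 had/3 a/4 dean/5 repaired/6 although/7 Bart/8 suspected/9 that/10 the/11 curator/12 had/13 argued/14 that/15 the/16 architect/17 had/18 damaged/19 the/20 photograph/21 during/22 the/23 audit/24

6

The displaced element is "which ledger" (word 2).
It functions as the direct object of "repaired", so the gap sits immediately after word 6 ("repaired").
Base order: A dean had repaired which ledger although Bart suspected that the curator had argued that the architect had damaged the photograph during the audit.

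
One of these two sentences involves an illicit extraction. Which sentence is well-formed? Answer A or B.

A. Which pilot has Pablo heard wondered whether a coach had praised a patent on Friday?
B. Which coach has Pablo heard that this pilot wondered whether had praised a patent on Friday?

In B, the wh-phrase is extracted from inside a wh-island (introduced by "whether"), which blocks movement.
In A, the extraction path crosses only that-complement boundaries, which are transparent.
So A is grammatical.

A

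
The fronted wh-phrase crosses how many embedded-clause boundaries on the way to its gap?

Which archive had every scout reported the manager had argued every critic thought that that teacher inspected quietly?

3

"which archive" is extracted from the object of "inspected".
Boundaries crossed, outermost first: [Ø], [Ø], [that] — 3 in total.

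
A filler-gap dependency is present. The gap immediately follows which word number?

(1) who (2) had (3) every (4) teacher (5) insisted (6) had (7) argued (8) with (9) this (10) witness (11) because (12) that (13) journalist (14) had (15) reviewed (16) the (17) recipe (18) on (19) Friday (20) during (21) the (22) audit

The displaced element is "who" (word 1).
It is linked across 1 clause boundary (Ø).
It functions as the subject of "argued", so the gap sits immediately after word 5 ("insisted").
Base order: Every teacher had insisted who had argued with this witness because that journalist had reviewed the recipe on Friday during the audit.

5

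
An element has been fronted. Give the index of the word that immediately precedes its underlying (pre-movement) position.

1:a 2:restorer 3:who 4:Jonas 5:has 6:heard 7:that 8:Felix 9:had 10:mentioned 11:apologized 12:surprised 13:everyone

The displaced element is "a restorer" (word 2).
It is linked across 2 clause boundaries (that → Ø).
It functions as the subject of "apologized", so the gap sits immediately after word 10 ("mentioned").
Base order: Jonas has heard that Felix had mentioned that a restorer apologized.

10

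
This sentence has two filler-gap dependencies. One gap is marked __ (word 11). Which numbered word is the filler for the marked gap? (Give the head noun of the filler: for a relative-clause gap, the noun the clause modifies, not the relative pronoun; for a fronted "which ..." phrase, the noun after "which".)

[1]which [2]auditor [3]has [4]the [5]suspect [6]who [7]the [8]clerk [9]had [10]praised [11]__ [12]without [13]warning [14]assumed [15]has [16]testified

5

The marked gap is inside the relative clause, the direct object of "praised".
Its filler is the head noun "suspect" (via "who"), at word 5.
(The other dependency links word 2 to a gap after word 14.)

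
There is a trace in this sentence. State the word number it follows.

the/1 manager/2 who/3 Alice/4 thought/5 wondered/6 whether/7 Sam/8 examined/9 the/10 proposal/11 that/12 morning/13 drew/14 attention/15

5

The displaced element is "the manager" (word 2).
It is linked across 1 clause boundary (Ø).
It functions as the subject of "wondered", so the gap sits immediately after word 5 ("thought").
Base order: Alice thought that the manager wondered whether Sam examined the proposal that morning.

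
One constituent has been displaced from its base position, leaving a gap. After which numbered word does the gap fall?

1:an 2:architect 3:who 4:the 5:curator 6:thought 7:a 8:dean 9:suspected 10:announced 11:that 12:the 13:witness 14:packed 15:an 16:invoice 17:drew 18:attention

9

The displaced element is "an architect" (word 2).
It is linked across 2 clause boundaries (Ø → Ø).
It functions as the subject of "announced", so the gap sits immediately after word 9 ("suspected").
Base order: The curator thought a dean suspected that an architect announced that the witness packed an invoice.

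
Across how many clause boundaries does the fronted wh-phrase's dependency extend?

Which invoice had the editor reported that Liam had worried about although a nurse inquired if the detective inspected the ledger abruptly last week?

"which invoice" is extracted from the PP object of "worried".
Boundaries crossed, outermost first: [that] — 1 in total.

1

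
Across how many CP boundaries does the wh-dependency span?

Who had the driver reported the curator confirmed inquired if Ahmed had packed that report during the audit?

"who" is extracted from the subject of "inquired".
Boundaries crossed, outermost first: [Ø], [Ø] — 2 in total.

2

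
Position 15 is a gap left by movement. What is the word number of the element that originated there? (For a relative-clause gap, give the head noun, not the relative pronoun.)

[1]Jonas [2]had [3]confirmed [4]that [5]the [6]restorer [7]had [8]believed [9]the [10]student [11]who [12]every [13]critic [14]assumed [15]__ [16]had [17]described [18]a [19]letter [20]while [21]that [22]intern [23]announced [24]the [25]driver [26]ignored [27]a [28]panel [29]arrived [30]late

10

The gap at 15 is the subject of "described", inside a relative clause.
The relative pronoun is "who" (word 11); it is bound by the head noun immediately before it.
Its filler is the head noun "student", at word 10.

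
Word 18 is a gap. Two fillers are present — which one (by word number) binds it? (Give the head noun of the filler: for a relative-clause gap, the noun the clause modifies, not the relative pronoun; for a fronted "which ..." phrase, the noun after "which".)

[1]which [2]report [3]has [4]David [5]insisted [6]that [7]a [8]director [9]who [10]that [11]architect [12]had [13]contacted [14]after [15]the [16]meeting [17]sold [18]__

The marked gap is the direct object of "sold".
Its filler is the fronted wh-phrase "which report", at word 2.
(The other dependency links word 8 to a gap after word 13.)

2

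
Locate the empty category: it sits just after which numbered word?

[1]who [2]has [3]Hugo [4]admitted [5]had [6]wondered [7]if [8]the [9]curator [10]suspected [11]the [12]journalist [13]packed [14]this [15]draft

4

The displaced element is "who" (word 1).
It is linked across 1 clause boundary (Ø).
It functions as the subject of "wondered", so the gap sits immediately after word 4 ("admitted").
Base order: Hugo has admitted that who had wondered if the curator suspected the journalist packed this draft.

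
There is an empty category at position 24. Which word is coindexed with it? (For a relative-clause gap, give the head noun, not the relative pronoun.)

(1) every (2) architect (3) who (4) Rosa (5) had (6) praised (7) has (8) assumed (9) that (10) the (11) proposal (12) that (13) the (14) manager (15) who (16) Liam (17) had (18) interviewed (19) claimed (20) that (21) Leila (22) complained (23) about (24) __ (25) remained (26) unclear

11

The gap at 24 is the prepositional object of "complained", inside a relative clause.
The relative pronoun is "that" (word 12); it is bound by the head noun immediately before it.
Its filler is the head noun "proposal", at word 11.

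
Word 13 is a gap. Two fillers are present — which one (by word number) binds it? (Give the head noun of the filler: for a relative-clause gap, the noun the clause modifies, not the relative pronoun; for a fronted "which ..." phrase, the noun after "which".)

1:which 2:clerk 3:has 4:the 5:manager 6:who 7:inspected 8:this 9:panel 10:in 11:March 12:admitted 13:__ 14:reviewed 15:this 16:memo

2

The marked gap is the subject of "reviewed".
Its filler is the fronted wh-phrase "which clerk", at word 2.
(The other dependency links word 5 to a gap after word 6.)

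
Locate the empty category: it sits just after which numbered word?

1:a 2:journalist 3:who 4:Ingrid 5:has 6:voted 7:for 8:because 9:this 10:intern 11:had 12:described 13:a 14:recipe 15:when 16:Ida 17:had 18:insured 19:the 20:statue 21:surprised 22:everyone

7

The displaced element is "a journalist" (word 2).
It functions as the object of the preposition "for" of "voted", so the gap sits immediately after word 7 ("for").
Base order: Ingrid has voted for a journalist because this intern had described a recipe when Ida had insured the statue.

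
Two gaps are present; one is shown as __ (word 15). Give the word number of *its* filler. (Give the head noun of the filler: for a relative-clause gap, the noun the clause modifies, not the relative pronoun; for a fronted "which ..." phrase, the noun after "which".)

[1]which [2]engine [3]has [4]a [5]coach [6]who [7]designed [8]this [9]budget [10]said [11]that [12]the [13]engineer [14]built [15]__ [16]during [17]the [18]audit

2

The marked gap is the direct object of "built".
Its filler is the fronted wh-phrase "which engine", at word 2.
(The other dependency links word 5 to a gap after word 6.)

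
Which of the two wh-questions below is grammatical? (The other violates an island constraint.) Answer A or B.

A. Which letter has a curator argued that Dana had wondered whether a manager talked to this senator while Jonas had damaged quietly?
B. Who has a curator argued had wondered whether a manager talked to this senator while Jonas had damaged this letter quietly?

In A, the wh-phrase is extracted from inside a wh-island (introduced by "whether"), which blocks movement.
In B, the extraction path crosses only that-complement boundaries, which are transparent.
So B is grammatical.

B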